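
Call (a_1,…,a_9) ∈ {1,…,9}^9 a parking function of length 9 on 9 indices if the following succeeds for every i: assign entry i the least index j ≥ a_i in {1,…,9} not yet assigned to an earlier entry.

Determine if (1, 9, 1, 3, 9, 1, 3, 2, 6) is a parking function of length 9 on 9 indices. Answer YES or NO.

Rearranged: b = (1, 1, 1, 2, 3, 3, 6, 9, 9).
  b_1=1 ≤ 1
  b_2=1 ≤ 2
  b_3=1 ≤ 3
  b_4=2 ≤ 4
  b_5=3 ≤ 5
  b_6=3 ≤ 6
  b_7=6 ≤ 7
  b_8=9 > 8
  fails at i=8 ⇒ NO

NO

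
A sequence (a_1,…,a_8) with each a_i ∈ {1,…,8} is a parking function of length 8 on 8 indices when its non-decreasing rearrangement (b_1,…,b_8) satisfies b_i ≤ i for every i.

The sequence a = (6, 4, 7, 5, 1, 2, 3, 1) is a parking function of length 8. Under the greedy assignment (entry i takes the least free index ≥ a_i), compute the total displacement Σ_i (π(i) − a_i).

Σπ = 36 ({1..8} each once); Σa = 6+4+7+5+1+2+3+1 = 29; disp = 36−29 = 7.

7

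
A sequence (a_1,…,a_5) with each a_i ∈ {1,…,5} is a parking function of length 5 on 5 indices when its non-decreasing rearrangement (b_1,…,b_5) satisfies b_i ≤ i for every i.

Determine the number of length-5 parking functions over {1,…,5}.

|PF(5,5)| = (6−5)·6^(5−1) = 1×1296 = 1296 [KW]
Check (1,1,5,3,4) → sorted (1,1,3,4,5): b_i ≤ i ∀i, a PF.

1296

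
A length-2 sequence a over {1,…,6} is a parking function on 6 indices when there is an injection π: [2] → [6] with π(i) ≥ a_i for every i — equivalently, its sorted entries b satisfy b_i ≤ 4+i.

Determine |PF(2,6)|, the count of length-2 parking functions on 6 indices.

35

Count = (6+1−2)·(6+1)^{2−1} = 5 · 7 = 35 (Pollak)
Example (6,5) → sorted (5,6): b_i ≤ 4+i ∀i, a PF.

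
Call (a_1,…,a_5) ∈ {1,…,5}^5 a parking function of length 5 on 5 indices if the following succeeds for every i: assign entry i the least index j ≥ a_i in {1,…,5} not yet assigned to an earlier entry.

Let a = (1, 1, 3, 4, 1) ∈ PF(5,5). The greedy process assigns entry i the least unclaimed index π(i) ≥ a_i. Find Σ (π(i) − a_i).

5

Σπ = 5·6/2 = 15 (π permutes [5]); Σa = 1+1+3+4+1 = 10; disp = 15−10 = 5.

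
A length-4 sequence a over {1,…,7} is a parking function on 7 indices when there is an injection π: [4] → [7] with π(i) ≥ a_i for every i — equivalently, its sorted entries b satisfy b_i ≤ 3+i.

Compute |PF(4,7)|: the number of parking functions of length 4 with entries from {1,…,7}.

Count = (7+1−4)·(7+1)^{4−1} = 4×512 = 2048 (Konheim–Weiss)
E.g. (5,6,1,6) → sorted (1,5,6,6): b_i ≤ 3+i ∀i, a PF.

2048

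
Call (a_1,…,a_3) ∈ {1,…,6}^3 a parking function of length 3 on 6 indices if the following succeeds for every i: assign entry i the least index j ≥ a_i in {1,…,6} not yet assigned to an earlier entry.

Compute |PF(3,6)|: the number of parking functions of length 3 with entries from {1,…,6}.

#PF = 4·7^2 = 4 · 49 = 196 (Konheim–Weiss)
One tuple (1,5,2) → sorted (1,2,5): b_i ≤ 3+i ∀i, a PF.

196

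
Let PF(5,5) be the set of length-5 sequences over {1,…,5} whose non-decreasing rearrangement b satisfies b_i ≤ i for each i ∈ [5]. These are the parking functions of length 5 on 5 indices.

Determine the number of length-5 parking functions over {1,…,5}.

Count = (5−5+1)·(5+1)^(5−1) = 1×1296 = 1296 (Pollak)
E.g. (1,4,5,3,1) → sorted (1,1,3,4,5): b_i ≤ i ∀i, a PF.

1296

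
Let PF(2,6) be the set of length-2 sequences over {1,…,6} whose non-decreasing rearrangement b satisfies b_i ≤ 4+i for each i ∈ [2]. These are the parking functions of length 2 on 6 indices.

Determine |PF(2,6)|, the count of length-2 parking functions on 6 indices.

35

#PF = (6−2+1)·(6+1)^(2−1) = 5×7 = 35 (Pollak)
Check (2,3) → sorted (2,3): b_i ≤ 4+i ∀i, a PF.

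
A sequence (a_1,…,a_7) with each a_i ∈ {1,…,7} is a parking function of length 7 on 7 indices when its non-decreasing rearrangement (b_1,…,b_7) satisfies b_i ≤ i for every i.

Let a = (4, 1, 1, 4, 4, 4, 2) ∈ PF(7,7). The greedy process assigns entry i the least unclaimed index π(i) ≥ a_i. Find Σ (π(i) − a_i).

Σπ = 7·8/2 = 28 (π permutes [7]); Σa = 4+1+1+4+4+4+2 = 20; disp = 28−20 = 8.

8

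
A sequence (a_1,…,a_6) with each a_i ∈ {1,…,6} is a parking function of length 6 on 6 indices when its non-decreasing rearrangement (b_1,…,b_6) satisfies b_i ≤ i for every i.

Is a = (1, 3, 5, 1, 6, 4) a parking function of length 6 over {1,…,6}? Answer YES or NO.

YES

Order a: b = (1, 1, 3, 4, 5, 6).
  b_1=1 ≤ 1
  b_2=1 ≤ 2
  b_3=3 ≤ 3
  b_4=4 ≤ 4
  b_5=5 ≤ 5
  b_6=6 ≤ 6
All bounds hold ⇒ YES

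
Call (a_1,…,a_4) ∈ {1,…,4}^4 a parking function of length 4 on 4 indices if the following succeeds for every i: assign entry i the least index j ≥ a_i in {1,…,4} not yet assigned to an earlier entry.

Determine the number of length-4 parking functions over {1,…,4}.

#PF = (4+1−4)·(4+1)^{4−1} = 1·125 = 125
E.g. (2,1,2,2) → sorted (1,2,2,2): b_i ≤ i ∀i, a PF.

125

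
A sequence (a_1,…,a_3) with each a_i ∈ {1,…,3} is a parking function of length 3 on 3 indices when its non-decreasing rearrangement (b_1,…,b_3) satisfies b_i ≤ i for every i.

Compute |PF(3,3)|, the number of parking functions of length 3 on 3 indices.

16

|PF| = (3+1−3)·(3+1)^{3−1} = 1·16 = 16
Check (1,1,3) → sorted (1,1,3): b_i ≤ i ∀i, a PF.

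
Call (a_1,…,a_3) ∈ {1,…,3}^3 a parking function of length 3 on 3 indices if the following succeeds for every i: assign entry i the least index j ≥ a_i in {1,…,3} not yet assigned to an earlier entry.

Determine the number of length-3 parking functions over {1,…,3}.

Count = (3+1−3)·(3+1)^{3−1} = 1 · 16 = 16 (Konheim–Weiss)
One tuple (3,2,1) → sorted (1,2,3): b_i ≤ i ∀i, a PF.

16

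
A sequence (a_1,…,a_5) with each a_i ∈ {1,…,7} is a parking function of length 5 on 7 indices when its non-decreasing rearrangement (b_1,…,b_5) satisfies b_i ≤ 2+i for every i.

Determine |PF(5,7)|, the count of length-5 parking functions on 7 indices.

|PF| = (8−5)·8^(5−1) = 3·4096 = 12288 (Konheim–Weiss)
One tuple (7,3,2,4,5) → sorted (2,3,4,5,7): b_i ≤ 2+i ∀i, a PF.

12288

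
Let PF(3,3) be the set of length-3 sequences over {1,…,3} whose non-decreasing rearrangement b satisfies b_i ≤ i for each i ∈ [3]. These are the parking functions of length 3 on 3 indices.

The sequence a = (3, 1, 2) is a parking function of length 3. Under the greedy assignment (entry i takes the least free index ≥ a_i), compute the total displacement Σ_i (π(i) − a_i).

0

Σπ(i) = 1+…+3 = 6; Σa = 3+1+2 = 6; disp = 6−6 = 0.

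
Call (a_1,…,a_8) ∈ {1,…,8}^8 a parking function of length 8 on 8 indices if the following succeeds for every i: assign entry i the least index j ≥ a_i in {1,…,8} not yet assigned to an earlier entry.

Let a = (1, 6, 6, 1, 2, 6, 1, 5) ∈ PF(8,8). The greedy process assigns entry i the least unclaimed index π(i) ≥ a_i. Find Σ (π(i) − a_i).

Σπ = 36 ({1..8} each once); Σa = 1+6+6+1+2+6+1+5 = 28; disp = 36−28 = 8.

8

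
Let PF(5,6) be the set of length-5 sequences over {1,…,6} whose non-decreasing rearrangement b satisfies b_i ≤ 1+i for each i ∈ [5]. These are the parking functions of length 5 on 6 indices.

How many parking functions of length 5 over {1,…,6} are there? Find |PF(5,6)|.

4802

Count = (7−5)·7^(5−1) = 2 · 2401 = 4802
Check (5,3,4,2,2) → sorted (2,2,3,4,5): b_i ≤ 1+i ∀i, a PF.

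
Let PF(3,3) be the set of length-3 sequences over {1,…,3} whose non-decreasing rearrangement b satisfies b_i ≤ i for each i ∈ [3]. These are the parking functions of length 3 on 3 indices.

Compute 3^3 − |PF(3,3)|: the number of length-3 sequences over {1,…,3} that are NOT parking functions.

11

|PF(3,3)| = (3−3+1)·(3+1)^(3−1) = 1×16 = 16 [KW]
Example (2,2,3) → sorted (2,2,3): b_1=2>1, not a PF.
3^3 − 16 = 27 − 16 = 11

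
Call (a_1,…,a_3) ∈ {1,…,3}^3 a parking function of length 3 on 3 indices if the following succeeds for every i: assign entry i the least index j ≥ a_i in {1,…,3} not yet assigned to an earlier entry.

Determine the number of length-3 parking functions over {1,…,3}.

Count = 1·4^2 = 1·16 = 16 [KW]
One tuple (1,2,1) → sorted (1,1,2): b_i ≤ i ∀i, a PF.

16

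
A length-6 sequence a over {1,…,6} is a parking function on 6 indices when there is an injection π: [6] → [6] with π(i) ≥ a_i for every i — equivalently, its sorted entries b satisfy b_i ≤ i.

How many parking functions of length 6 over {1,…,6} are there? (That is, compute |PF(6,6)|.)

16807

|PF| = (6+1−6)·(6+1)^{6−1} = 1×16807 = 16807 (Pollak)
Example (3,1,3,2,2,4) → sorted (1,2,2,3,3,4): b_i ≤ i ∀i, a PF.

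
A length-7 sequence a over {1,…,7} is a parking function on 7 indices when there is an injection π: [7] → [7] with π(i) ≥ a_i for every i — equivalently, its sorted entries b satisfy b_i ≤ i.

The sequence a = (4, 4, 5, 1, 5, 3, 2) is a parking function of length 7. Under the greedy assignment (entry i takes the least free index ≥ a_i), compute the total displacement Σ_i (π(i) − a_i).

4

Σπ(i) = 1+…+7 = 28; Σa = 4+4+5+1+5+3+2 = 24; disp = 28−24 = 4.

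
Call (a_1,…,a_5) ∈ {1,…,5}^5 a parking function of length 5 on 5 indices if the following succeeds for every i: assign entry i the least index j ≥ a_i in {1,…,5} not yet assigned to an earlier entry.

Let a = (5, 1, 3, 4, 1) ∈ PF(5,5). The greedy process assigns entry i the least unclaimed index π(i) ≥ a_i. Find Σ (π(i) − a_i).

Σπ = 15 ({1..5} each once); Σa = 5+1+3+4+1 = 14; disp = 15−14 = 1.

1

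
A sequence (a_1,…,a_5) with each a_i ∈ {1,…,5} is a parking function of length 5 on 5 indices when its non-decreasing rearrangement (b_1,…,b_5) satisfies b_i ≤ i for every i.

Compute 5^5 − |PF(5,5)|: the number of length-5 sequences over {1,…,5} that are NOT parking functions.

|PF(5,5)| = (5+1−5)·(5+1)^{5−1} = 1 · 1296 = 1296
One tuple (4,3,5,3,3) → sorted (3,3,3,4,5): b_1=3>1, not a PF.
5^5 − 1296 = 3125 − 1296 = 1829

1829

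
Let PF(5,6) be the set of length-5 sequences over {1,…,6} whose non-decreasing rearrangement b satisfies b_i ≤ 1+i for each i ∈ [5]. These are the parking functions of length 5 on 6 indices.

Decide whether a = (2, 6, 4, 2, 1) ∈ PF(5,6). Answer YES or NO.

YES

Order a: b = (1, 2, 2, 4, 6).
  b_1=1 ≤ 2
  b_2=2 ≤ 3
  b_3=2 ≤ 4
  b_4=4 ≤ 5
  b_5=6 ≤ 6
All bounds hold ⇒ YES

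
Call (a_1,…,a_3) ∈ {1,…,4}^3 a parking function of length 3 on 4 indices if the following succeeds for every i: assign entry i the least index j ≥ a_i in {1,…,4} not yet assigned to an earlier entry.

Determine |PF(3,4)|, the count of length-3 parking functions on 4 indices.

#PF = 2·5^2 = 2 · 25 = 50 (Konheim–Weiss)
Example (1,1,3) → sorted (1,1,3): b_i ≤ 1+i ∀i, a PF.

50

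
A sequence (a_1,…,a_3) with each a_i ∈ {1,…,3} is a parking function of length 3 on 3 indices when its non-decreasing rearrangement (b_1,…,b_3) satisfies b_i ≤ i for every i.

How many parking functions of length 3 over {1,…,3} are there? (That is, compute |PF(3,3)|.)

|PF| = (3+1−3)·(3+1)^{3−1} = 1×16 = 16 (Konheim–Weiss)
One tuple (2,1,2) → sorted (1,2,2): b_i ≤ i ∀i, a PF.

16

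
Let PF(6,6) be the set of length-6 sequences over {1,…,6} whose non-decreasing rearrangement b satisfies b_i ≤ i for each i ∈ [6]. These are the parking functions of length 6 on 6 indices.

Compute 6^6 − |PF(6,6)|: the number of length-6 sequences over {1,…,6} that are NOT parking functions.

29849

Count = (6+1−6)·(6+1)^{6−1} = 1 · 16807 = 16807
One tuple (4,2,4,2,3,3) → sorted (2,2,3,3,4,4): b_1=2>1, not a PF.
Total 46656; non-PF = 46656−16807 = 29849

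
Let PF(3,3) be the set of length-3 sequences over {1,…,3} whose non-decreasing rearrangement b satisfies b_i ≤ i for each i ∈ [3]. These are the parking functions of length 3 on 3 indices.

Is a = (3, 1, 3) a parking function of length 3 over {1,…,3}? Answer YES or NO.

NO

Sorted: b = (1, 3, 3).
  b_1=1 ≤ 1
  b_2=3 > 2
  fails at i=2 ⇒ NO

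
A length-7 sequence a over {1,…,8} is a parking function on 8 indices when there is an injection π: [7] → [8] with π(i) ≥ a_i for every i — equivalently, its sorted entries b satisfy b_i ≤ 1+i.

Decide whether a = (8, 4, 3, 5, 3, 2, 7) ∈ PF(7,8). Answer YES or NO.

Sorted: b = (2, 3, 3, 4, 5, 7, 8).
  b_1=2 ≤ 2
  b_2=3 ≤ 3
  b_3=3 ≤ 4
  b_4=4 ≤ 5
  b_5=5 ≤ 6
  b_6=7 ≤ 7
  b_7=8 ≤ 8
All bounds hold ⇒ YES

YES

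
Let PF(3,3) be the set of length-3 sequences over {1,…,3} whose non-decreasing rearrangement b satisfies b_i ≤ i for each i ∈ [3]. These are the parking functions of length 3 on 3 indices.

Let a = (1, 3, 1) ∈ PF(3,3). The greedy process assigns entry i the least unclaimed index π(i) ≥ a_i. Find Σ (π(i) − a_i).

1

Σπ = 3·4/2 = 6 (π permutes [3]); Σa = 1+3+1 = 5; disp = 6−5 = 1.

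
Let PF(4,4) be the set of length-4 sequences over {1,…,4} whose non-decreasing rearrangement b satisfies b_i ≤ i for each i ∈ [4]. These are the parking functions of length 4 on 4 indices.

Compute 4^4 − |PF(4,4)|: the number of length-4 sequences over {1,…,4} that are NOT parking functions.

|PF(4,4)| = 1·5^3 = 1·125 = 125 [KW]
E.g. (4,1,4,1) → sorted (1,1,4,4): b_3=4>3, not a PF.
4^4 − 125 = 256 − 125 = 131

131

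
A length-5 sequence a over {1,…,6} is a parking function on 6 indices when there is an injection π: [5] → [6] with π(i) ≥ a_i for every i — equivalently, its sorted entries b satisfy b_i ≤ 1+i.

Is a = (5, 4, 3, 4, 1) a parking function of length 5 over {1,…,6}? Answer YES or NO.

Rearranged: b = (1, 3, 4, 4, 5).
  b_1=1 ≤ 2
  b_2=3 ≤ 3
  b_3=4 ≤ 4
  b_4=4 ≤ 5
  b_5=5 ≤ 6
All bounds hold ⇒ YES

YES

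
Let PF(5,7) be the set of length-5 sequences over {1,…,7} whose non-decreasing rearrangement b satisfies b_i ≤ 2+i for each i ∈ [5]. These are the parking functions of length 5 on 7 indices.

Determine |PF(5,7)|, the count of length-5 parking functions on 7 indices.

12288

|PF| = (8−5)·8^(5−1) = 3 · 4096 = 12288 (Pollak)
Example (3,1,1,1,2) → sorted (1,1,1,2,3): b_i ≤ 2+i ∀i, a PF.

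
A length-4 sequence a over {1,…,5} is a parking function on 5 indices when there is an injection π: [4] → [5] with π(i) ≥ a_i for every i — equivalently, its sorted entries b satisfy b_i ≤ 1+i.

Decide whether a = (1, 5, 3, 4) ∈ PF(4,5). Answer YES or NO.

Sorted: b = (1, 3, 4, 5).
  b_1=1 ≤ 2
  b_2=3 ≤ 3
  b_3=4 ≤ 4
  b_4=5 ≤ 5
All bounds hold ⇒ YES

YES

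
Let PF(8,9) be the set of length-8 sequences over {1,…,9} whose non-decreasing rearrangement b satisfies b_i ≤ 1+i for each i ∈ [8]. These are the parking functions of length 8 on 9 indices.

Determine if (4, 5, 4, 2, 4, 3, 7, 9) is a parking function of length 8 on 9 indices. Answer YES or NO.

Rearranged: b = (2, 3, 4, 4, 4, 5, 7, 9).
  b_1=2 ≤ 2
  b_2=3 ≤ 3
  b_3=4 ≤ 4
  b_4=4 ≤ 5
  b_5=4 ≤ 6
  b_6=5 ≤ 7
  b_7=7 ≤ 8
  b_8=9 ≤ 9
All bounds hold ⇒ YES

YES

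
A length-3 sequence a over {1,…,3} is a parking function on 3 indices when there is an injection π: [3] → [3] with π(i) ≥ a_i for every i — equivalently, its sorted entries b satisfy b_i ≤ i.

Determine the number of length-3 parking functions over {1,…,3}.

16

|PF(3,3)| = (4−3)·4^(3−1) = 1 · 16 = 16 (Pollak)
Example (2,3,1) → sorted (1,2,3): b_i ≤ i ∀i, a PF.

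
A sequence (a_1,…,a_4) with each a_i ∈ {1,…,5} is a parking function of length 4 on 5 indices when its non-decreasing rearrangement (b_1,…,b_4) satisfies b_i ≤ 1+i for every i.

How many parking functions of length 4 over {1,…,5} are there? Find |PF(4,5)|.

432

Count = (5−4+1)·(5+1)^(4−1) = 2 · 216 = 432 (Pollak)
Example (3,4,2,1) → sorted (1,2,3,4): b_i ≤ 1+i ∀i, a PF.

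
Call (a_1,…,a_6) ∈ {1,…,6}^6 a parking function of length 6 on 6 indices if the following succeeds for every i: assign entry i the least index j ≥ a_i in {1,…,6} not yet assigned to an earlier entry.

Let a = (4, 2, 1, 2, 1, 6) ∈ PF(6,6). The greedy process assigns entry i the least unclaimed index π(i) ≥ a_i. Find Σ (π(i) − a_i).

5

Σπ = 6·7/2 = 21 (π permutes [6]); Σa = 4+2+1+2+1+6 = 16; disp = 21−16 = 5.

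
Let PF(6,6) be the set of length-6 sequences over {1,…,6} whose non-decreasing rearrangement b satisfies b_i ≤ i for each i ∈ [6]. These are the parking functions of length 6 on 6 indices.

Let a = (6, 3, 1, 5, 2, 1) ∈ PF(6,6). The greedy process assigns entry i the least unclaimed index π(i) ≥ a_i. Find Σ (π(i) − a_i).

3

Σπ = 6·7/2 = 21 (π permutes [6]); Σa = 6+3+1+5+2+1 = 18; disp = 21−18 = 3.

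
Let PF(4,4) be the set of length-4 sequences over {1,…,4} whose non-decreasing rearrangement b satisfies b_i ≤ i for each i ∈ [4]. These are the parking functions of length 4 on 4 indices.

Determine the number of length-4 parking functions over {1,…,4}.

|PF(4,4)| = (4+1−4)·(4+1)^{4−1} = 1×125 = 125 (Pollak)
Check (2,1,3,3) → sorted (1,2,3,3): b_i ≤ i ∀i, a PF.

125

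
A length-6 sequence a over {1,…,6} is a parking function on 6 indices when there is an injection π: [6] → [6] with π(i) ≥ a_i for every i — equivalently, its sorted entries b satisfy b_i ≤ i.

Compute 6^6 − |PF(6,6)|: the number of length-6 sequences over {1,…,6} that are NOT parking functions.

|PF| = (6−6+1)·(6+1)^(6−1) = 1×16807 = 16807 (Konheim–Weiss)
E.g. (5,1,5,5,2,5) → sorted (1,2,5,5,5,5): b_3=5>3, not a PF.
So 46656 − 16807 = 29849 fail.

29849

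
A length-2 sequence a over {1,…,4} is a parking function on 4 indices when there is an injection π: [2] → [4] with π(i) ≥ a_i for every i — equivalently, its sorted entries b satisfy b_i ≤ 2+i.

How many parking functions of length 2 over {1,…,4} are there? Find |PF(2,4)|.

15

|PF(2,4)| = (5−2)·5^(2−1) = 3 · 5 = 15
Example (3,4) → sorted (3,4): b_i ≤ 2+i ∀i, a PF.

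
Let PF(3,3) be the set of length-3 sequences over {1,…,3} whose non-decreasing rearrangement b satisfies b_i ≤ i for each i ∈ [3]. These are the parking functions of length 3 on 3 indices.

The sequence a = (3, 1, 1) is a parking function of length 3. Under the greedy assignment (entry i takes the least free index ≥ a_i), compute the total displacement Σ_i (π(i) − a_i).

1

Σπ = 3·4/2 = 6 (π permutes [3]); Σa = 3+1+1 = 5; disp = 6−5 = 1.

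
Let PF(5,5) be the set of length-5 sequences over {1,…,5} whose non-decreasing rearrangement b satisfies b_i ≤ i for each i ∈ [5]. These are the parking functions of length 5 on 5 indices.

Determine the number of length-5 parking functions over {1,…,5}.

Count = (6−5)·6^(5−1) = 1×1296 = 1296 (Pollak)
One tuple (1,2,3,2,5) → sorted (1,2,2,3,5): b_i ≤ i ∀i, a PF.

1296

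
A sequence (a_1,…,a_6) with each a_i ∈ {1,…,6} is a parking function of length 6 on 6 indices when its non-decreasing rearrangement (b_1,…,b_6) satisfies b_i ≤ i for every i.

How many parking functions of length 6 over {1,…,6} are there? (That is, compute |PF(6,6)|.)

Count = (6+1−6)·(6+1)^{6−1} = 1×16807 = 16807 (Konheim–Weiss)
Check (2,3,4,3,3,1) → sorted (1,2,3,3,3,4): b_i ≤ i ∀i, a PF.

16807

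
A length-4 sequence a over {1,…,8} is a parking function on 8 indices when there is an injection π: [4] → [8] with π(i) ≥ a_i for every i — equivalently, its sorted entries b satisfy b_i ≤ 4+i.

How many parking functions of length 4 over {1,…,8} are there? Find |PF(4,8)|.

3645

#PF = (8−4+1)·(8+1)^(4−1) = 5 · 729 = 3645 (Pollak)
Example (6,8,1,2) → sorted (1,2,6,8): b_i ≤ 4+i ∀i, a PF.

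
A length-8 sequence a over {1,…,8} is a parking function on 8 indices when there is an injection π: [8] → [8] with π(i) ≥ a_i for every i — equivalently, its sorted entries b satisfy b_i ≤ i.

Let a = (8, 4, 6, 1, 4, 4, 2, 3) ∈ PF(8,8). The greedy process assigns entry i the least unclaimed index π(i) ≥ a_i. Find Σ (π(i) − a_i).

4

Σπ = 8·9/2 = 36 (π permutes [8]); Σa = 8+4+6+1+4+4+2+3 = 32; disp = 36−32 = 4.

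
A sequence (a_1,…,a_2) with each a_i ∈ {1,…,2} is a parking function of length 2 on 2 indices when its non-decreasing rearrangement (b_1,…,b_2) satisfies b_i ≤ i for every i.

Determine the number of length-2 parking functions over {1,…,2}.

#PF = (2+1−2)·(2+1)^{2−1} = 1 · 3 = 3 (Pollak)
Check (1,2) → sorted (1,2): b_i ≤ i ∀i, a PF.

3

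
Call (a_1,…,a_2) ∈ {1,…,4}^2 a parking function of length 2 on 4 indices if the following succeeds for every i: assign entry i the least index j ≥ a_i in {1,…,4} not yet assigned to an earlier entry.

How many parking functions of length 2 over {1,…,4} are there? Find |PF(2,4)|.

15

#PF = (5−2)·5^(2−1) = 3×5 = 15 (Konheim–Weiss)
E.g. (4,3) → sorted (3,4): b_i ≤ 2+i ∀i, a PF.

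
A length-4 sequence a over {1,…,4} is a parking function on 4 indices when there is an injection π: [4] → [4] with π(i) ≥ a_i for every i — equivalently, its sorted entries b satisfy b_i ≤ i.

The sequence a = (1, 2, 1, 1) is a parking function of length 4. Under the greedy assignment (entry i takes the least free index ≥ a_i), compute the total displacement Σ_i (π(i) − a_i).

5

Σπ(i) = 1+…+4 = 10; Σa = 1+2+1+1 = 5; disp = 10−5 = 5.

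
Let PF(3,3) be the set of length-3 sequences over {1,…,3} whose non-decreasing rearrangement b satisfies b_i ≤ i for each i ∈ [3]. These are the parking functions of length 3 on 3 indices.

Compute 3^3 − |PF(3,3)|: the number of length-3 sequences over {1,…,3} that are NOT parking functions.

Count = (3+1−3)·(3+1)^{3−1} = 1·16 = 16 (Konheim–Weiss)
One tuple (3,3,3) → sorted (3,3,3): b_1=3>1, not a PF.
Total 27; non-PF = 27−16 = 11

11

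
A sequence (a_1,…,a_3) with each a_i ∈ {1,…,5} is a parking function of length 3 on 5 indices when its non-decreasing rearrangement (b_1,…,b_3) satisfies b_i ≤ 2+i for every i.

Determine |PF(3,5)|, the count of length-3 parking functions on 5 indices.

|PF(3,5)| = (5+1−3)·(5+1)^{3−1} = 3 · 36 = 108 (Pollak)
One tuple (2,2,5) → sorted (2,2,5): b_i ≤ 2+i ∀i, a PF.

108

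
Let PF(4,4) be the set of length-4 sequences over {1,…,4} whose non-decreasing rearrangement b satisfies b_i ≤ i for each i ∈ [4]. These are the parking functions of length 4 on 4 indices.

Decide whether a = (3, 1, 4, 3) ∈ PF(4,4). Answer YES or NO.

Sorted: b = (1, 3, 3, 4).
  b_1=1 ≤ 1
  b_2=3 > 2
  fails at i=2 ⇒ NO

NO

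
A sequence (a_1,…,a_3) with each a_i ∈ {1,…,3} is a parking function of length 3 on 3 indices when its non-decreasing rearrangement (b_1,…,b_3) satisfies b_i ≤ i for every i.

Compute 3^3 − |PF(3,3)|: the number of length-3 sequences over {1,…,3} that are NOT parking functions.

11

#PF = (4−3)·4^(3−1) = 1×16 = 16 (Konheim–Weiss)
E.g. (1,3,3) → sorted (1,3,3): b_2=3>2, not a PF.
So 27 − 16 = 11 fail.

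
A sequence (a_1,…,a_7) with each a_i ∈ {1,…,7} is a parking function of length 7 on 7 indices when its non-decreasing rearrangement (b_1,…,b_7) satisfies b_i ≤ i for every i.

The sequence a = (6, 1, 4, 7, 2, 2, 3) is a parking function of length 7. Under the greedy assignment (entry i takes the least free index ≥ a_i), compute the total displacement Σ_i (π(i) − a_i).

3

Σπ = 28 ({1..7} each once); Σa = 6+1+4+7+2+2+3 = 25; disp = 28−25 = 3.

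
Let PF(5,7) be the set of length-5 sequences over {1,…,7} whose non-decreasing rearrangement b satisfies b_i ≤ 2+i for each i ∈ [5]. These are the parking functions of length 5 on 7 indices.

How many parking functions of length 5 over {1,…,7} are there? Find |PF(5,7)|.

12288

|PF(5,7)| = (8−5)·8^(5−1) = 3×4096 = 12288 (Konheim–Weiss)
E.g. (4,3,6,5,6) → sorted (3,4,5,6,6): b_i ≤ 2+i ∀i, a PF.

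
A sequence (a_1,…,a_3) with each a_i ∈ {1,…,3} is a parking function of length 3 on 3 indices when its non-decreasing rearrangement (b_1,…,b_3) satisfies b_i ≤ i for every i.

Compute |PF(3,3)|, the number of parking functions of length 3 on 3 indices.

#PF = 1·4^2 = 1·16 = 16
Example (2,1,3) → sorted (1,2,3): b_i ≤ i ∀i, a PF.

16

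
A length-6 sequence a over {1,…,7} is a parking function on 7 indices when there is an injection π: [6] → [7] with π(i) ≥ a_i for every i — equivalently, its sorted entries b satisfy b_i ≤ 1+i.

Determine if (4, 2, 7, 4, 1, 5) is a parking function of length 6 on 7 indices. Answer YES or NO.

YES

Sorted: b = (1, 2, 4, 4, 5, 7).
  b_1=1 ≤ 2
  b_2=2 ≤ 3
  b_3=4 ≤ 4
  b_4=4 ≤ 5
  b_5=5 ≤ 6
  b_6=7 ≤ 7
All bounds hold ⇒ YES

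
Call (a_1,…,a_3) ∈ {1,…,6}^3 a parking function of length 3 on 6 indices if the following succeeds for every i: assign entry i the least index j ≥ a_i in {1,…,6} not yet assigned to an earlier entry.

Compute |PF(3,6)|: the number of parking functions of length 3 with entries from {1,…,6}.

196

#PF = 4·7^2 = 4 · 49 = 196 [KW]
Check (3,1,3) → sorted (1,3,3): b_i ≤ 3+i ∀i, a PF.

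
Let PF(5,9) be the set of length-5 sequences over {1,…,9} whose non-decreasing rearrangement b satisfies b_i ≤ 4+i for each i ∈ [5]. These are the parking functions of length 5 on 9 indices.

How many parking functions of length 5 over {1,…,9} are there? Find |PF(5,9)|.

50000

#PF = (9−5+1)·(9+1)^(5−1) = 5 · 10000 = 50000 (Pollak)
Example (4,1,1,5,8) → sorted (1,1,4,5,8): b_i ≤ 4+i ∀i, a PF.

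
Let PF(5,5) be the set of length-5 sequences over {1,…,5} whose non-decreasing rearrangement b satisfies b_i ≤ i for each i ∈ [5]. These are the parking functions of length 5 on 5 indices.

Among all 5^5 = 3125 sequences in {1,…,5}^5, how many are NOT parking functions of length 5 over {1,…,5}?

1829

|PF(5,5)| = (5−5+1)·(5+1)^(5−1) = 1·1296 = 1296 (Pollak)
E.g. (4,2,4,3,5) → sorted (2,3,4,4,5): b_1=2>1, not a PF.
Total 3125; non-PF = 3125−1296 = 1829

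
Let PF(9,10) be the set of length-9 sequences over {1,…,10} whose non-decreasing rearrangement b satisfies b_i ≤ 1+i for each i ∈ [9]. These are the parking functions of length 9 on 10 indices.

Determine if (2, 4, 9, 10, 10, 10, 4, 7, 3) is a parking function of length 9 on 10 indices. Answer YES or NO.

Sorted: b = (2, 3, 4, 4, 7, 9, 10, 10, 10).
  b_1=2 ≤ 2
  b_2=3 ≤ 3
  b_3=4 ≤ 4
  b_4=4 ≤ 5
  b_5=7 > 6
  fails at i=5 ⇒ NO

NO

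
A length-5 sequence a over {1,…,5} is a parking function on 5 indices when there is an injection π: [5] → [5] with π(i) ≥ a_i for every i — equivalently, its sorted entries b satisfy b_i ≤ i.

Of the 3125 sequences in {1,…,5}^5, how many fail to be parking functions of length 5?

1829

|PF(5,5)| = (5+1−5)·(5+1)^{5−1} = 1 · 1296 = 1296 (Pollak)
Check (1,5,4,4,5) → sorted (1,4,4,5,5): b_2=4>2, not a PF.
5^5 − 1296 = 3125 − 1296 = 1829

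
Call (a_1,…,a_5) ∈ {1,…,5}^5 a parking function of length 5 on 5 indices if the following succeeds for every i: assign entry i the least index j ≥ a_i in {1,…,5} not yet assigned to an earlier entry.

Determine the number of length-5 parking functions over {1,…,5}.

1296

#PF = (5−5+1)·(5+1)^(5−1) = 1 · 1296 = 1296 (Konheim–Weiss)
Example (1,1,2,4,5) → sorted (1,1,2,4,5): b_i ≤ i ∀i, a PF.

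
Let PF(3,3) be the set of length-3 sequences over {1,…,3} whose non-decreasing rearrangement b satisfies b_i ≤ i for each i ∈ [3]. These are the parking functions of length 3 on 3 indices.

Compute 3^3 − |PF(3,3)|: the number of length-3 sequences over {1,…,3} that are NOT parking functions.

11

|PF(3,3)| = (3+1−3)·(3+1)^{3−1} = 1×16 = 16 [KW]
One tuple (3,3,3) → sorted (3,3,3): b_1=3>1, not a PF.
3^3 − 16 = 27 − 16 = 11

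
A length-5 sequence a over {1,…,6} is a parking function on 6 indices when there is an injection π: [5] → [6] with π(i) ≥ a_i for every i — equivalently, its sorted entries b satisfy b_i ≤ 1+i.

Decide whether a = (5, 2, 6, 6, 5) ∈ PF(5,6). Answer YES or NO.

Order a: b = (2, 5, 5, 6, 6).
  b_1=2 ≤ 2
  b_2=5 > 3
  fails at i=2 ⇒ NO

NO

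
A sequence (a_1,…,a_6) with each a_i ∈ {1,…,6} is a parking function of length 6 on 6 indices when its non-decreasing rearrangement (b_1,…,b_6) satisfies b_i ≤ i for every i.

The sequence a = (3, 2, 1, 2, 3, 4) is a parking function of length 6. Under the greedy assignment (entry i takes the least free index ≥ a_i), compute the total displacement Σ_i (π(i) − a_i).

Σπ = 21 ({1..6} each once); Σa = 3+2+1+2+3+4 = 15; disp = 21−15 = 6.

6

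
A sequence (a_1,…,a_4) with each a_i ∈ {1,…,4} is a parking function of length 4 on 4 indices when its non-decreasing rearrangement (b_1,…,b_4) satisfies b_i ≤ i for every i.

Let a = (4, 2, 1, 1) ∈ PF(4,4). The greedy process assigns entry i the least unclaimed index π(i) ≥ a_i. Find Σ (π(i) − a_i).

2

Σπ(i) = 1+…+4 = 10; Σa = 4+2+1+1 = 8; disp = 10−8 = 2.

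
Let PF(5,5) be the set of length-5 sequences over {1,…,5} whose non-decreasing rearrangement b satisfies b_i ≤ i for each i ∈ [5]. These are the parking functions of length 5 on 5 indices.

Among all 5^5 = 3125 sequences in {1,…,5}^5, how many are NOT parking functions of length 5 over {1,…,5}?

Count = (6−5)·6^(5−1) = 1·1296 = 1296 [KW]
Example (1,2,5,3,5) → sorted (1,2,3,5,5): b_4=5>4, not a PF.
So 3125 − 1296 = 1829 fail.

1829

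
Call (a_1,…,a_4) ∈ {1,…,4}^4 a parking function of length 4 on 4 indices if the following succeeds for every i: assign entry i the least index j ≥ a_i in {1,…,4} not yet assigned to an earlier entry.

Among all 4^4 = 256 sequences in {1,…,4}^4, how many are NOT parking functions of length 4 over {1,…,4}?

131

#PF = (4+1−4)·(4+1)^{4−1} = 1×125 = 125
One tuple (4,4,4,3) → sorted (3,4,4,4): b_1=3>1, not a PF.
Total 256; non-PF = 256−125 = 131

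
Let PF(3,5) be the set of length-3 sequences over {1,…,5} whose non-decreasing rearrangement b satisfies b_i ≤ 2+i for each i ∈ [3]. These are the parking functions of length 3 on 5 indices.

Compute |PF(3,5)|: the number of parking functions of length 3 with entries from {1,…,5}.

#PF = (5−3+1)·(5+1)^(3−1) = 3×36 = 108 (Pollak)
One tuple (1,2,5) → sorted (1,2,5): b_i ≤ 2+i ∀i, a PF.

108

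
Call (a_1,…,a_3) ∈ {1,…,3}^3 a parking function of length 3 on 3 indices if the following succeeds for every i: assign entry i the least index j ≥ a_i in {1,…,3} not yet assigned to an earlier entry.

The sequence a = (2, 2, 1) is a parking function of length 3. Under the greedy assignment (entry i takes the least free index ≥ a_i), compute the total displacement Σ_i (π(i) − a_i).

Σπ = 6 ({1..3} each once); Σa = 2+2+1 = 5; disp = 6−5 = 1.

1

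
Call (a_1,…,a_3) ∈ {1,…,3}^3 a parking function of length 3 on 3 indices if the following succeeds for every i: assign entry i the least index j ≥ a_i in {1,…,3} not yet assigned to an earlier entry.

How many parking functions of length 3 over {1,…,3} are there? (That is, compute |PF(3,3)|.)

16

#PF = (4−3)·4^(3−1) = 1·16 = 16 (Pollak)
One tuple (2,1,1) → sorted (1,1,2): b_i ≤ i ∀i, a PF.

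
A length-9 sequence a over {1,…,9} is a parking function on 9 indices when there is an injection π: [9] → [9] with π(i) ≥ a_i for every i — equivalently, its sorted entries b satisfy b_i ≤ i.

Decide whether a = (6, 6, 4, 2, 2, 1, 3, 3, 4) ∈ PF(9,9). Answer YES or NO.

YES

Rearranged: b = (1, 2, 2, 3, 3, 4, 4, 6, 6).
  b_1=1 ≤ 1
  b_2=2 ≤ 2
  b_3=2 ≤ 3
  b_4=3 ≤ 4
  b_5=3 ≤ 5
  b_6=4 ≤ 6
  b_7=4 ≤ 7
  b_8=6 ≤ 8
  b_9=6 ≤ 9
All bounds hold ⇒ YES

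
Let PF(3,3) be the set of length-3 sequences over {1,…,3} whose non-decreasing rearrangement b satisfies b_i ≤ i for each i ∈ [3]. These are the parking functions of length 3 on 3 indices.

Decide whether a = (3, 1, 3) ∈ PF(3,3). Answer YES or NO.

Sorted: b = (1, 3, 3).
  b_1=1 ≤ 1
  b_2=3 > 2
  fails at i=2 ⇒ NO

NO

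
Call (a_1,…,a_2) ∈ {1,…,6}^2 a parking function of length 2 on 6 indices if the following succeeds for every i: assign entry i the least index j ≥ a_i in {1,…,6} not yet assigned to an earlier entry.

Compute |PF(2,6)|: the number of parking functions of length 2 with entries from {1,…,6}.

35

Count = (7−2)·7^(2−1) = 5·7 = 35
E.g. (4,4) → sorted (4,4): b_i ≤ 4+i ∀i, a PF.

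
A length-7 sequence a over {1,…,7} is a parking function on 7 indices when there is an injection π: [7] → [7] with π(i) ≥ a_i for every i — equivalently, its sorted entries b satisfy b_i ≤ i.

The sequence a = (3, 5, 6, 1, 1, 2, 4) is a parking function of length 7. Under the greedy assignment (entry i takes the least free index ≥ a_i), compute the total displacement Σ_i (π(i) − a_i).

6

Σπ = 7·8/2 = 28 (π permutes [7]); Σa = 3+5+6+1+1+2+4 = 22; disp = 28−22 = 6.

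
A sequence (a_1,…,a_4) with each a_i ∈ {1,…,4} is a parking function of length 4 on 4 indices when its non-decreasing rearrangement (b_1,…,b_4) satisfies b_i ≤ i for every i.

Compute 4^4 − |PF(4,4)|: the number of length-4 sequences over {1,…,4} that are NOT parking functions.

Count = (4−4+1)·(4+1)^(4−1) = 1·125 = 125 [KW]
One tuple (3,4,3,3) → sorted (3,3,3,4): b_1=3>1, not a PF.
4^4 − 125 = 256 − 125 = 131

131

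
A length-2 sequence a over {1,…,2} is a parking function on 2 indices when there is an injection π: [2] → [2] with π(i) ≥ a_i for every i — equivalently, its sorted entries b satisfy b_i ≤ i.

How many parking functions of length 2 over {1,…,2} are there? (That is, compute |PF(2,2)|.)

|PF| = 1·3^1 = 1×3 = 3 (Pollak)
Example (1,2) → sorted (1,2): b_i ≤ i ∀i, a PF.

3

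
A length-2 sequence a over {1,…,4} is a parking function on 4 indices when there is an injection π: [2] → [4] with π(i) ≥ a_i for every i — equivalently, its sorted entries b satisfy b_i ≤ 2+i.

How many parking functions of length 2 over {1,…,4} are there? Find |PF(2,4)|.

15

Count = (4+1−2)·(4+1)^{2−1} = 3×5 = 15
Example (3,2) → sorted (2,3): b_i ≤ 2+i ∀i, a PF.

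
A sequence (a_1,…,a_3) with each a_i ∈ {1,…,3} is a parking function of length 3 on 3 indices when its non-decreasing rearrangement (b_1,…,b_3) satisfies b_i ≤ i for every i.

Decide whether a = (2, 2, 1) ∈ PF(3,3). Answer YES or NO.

Rearranged: b = (1, 2, 2).
  b_1=1 ≤ 1
  b_2=2 ≤ 2
  b_3=2 ≤ 3
All bounds hold ⇒ YES

YES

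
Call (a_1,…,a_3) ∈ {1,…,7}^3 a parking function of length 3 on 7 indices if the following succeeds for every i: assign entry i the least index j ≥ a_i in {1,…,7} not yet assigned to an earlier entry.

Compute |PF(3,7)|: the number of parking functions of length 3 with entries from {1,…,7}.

320

|PF| = (7−3+1)·(7+1)^(3−1) = 5×64 = 320 (Konheim–Weiss)
One tuple (5,5,2) → sorted (2,5,5): b_i ≤ 4+i ∀i, a PF.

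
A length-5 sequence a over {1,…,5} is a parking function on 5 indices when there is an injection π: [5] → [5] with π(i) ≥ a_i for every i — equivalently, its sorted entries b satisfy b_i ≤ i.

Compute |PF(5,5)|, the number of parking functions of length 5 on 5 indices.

Count = (6−5)·6^(5−1) = 1·1296 = 1296 (Pollak)
Check (4,2,4,1,2) → sorted (1,2,2,4,4): b_i ≤ i ∀i, a PF.

1296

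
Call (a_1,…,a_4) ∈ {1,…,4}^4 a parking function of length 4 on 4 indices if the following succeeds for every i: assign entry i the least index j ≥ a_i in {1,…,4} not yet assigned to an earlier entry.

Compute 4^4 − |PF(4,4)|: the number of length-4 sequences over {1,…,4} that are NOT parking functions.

#PF = (4−4+1)·(4+1)^(4−1) = 1×125 = 125
E.g. (4,3,3,1) → sorted (1,3,3,4): b_2=3>2, not a PF.
So 256 − 125 = 131 fail.

131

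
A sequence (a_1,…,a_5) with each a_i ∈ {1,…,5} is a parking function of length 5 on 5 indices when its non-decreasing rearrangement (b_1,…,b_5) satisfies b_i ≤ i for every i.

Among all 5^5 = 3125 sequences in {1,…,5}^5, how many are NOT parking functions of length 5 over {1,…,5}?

|PF| = (6−5)·6^(5−1) = 1×1296 = 1296
Check (1,4,4,4,3) → sorted (1,3,4,4,4): b_2=3>2, not a PF.
5^5 − 1296 = 3125 − 1296 = 1829

1829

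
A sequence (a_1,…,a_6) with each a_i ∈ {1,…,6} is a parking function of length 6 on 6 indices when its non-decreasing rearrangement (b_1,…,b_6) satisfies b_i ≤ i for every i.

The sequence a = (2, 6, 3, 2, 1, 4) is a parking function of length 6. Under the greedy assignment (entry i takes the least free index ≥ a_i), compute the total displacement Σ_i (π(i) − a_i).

3

Σπ = 21 ({1..6} each once); Σa = 2+6+3+2+1+4 = 18; disp = 21−18 = 3.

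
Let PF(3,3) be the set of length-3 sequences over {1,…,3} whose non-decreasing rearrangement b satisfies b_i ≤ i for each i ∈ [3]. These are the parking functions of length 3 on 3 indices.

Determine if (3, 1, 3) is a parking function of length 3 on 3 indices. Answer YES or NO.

Order a: b = (1, 3, 3).
  b_1=1 ≤ 1
  b_2=3 > 2
  fails at i=2 ⇒ NO

NO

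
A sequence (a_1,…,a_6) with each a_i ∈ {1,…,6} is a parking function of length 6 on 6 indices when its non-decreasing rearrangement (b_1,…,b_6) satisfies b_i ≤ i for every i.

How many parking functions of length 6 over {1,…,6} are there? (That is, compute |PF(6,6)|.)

|PF| = (7−6)·7^(6−1) = 1·16807 = 16807 [KW]
E.g. (1,3,2,4,3,6) → sorted (1,2,3,3,4,6): b_i ≤ i ∀i, a PF.

16807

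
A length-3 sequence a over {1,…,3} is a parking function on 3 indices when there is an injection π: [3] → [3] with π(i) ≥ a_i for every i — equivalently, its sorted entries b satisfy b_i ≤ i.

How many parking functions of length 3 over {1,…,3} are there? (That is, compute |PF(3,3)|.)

16

Count = (4−3)·4^(3−1) = 1 · 16 = 16 [KW]
E.g. (2,2,1) → sorted (1,2,2): b_i ≤ i ∀i, a PF.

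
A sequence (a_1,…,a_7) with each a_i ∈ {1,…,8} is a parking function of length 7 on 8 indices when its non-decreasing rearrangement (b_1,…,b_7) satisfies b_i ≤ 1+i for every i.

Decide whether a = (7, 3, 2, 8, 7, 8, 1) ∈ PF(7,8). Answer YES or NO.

Rearranged: b = (1, 2, 3, 7, 7, 8, 8).
  b_1=1 ≤ 2
  b_2=2 ≤ 3
  b_3=3 ≤ 4
  b_4=7 > 5
  fails at i=4 ⇒ NO

NO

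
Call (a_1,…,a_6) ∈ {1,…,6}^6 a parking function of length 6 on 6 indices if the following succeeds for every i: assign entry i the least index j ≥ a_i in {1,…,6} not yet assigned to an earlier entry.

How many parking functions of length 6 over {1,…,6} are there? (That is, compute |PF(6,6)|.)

#PF = (7−6)·7^(6−1) = 1×16807 = 16807 [KW]
E.g. (4,1,1,3,6,4) → sorted (1,1,3,4,4,6): b_i ≤ i ∀i, a PF.

16807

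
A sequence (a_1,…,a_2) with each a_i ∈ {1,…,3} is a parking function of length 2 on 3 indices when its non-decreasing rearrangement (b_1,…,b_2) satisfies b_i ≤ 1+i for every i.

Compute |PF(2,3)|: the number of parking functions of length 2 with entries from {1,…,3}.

Count = (4−2)·4^(2−1) = 2·4 = 8 (Pollak)
Example (2,2) → sorted (2,2): b_i ≤ 1+i ∀i, a PF.

8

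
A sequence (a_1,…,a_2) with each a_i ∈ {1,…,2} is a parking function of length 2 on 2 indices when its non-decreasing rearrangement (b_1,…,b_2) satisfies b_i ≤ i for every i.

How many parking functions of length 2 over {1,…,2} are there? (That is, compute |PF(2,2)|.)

|PF(2,2)| = 1·3^1 = 1 · 3 = 3 (Konheim–Weiss)
E.g. (2,1) → sorted (1,2): b_i ≤ i ∀i, a PF.

3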